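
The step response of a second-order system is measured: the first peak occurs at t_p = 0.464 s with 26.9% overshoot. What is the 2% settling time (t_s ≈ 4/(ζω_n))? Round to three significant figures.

ζ from %OS: ζ = |ln 0.269|/√(π²+ln²0.269) = 0.386.
From t_p = π/ω_d, ω_d = π/0.464 = 6.77 rad/s, so ω_n = ω_d/√(1−ζ²) = 7.34 rad/s.
t_s ≈ 4/(ζω_n) = 4/(0.386·7.34) = 1.41 s.

t_s ≈ 1.41 s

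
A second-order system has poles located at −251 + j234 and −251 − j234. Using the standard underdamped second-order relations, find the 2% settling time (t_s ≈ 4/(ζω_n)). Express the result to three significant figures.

t_s ≈ 0.0159 s

For poles at −σ ± jω_d, ζω_n = σ = 251, so t_s ≈ 4/σ = 0.0159 s.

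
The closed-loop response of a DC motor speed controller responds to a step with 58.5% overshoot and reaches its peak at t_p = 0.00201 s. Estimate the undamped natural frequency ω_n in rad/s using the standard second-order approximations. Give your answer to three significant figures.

ω_n ≈ 1590 rad/s

From the overshoot, ζ = −ln(OS)/√(π²+ln²(OS)) = 0.168.
From t_p = π/ω_d, ω_d = π/0.00201 = 1560 rad/s, so ω_n = ω_d/√(1−ζ²) = 1590 rad/s.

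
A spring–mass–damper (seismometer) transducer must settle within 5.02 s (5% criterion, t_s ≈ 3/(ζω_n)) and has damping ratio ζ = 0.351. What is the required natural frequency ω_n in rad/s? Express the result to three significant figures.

Rearranging t_s ≈ 3/(ζω_n) gives ω_n = 3/(ζ·t_s) = 3/(0.351 × 5.02) = 1.70 rad/s.

ω_n ≈ 1.70 rad/s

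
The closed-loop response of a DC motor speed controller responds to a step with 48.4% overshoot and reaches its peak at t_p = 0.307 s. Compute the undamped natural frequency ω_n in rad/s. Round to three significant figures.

The overshoot fixes ζ = −ln(OS)/√(π²+ln²(OS)) = 0.225.
From t_p = π/ω_d, ω_d = π/0.307 = 10.2 rad/s, so ω_n = ω_d/√(1−ζ²) = 10.5 rad/s.

ω_n ≈ 10.5 rad/s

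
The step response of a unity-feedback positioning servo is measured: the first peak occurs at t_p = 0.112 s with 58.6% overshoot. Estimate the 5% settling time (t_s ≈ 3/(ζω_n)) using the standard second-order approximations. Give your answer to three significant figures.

From the overshoot, ζ = −ln(OS)/√(π²+ln²(OS)) = 0.168.
From t_p = π/ω_d, ω_d = π/0.112 = 28.0 rad/s, so ω_n = ω_d/√(1−ζ²) = 28.5 rad/s.
t_s ≈ 3/(ζω_n) = 3/(0.168·28.5) = 0.629 s.

t_s ≈ 0.629 s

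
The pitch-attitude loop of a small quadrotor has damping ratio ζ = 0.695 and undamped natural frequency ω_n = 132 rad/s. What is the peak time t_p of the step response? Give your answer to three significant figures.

The damped frequency is ω_d = ω_n√(1−ζ²) = 132·√(1−0.483) = 94.9 rad/s.
Peak time t_p = π/ω_d = π/94.9 = 0.0331 s.

t_p ≈ 0.0331 s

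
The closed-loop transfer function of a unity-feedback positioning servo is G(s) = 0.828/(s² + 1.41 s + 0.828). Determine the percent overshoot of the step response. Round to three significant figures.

%OS ≈ 2.13%

Matching coefficients with s² + 2ζω_n s + ω_n² gives ω_n² = 0.828 ⇒ ω_n = 0.910 rad/s, and ζ = 1.41/(2ω_n) = 0.775.
%OS = 100·exp(−πζ/√(1−ζ²)) = 2.13%.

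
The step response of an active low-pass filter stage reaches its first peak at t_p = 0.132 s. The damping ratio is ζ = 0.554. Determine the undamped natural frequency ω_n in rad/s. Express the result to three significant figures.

ω_n ≈ 28.6 rad/s

Peak time t_p = π/ω_d, so ω_d = π/t_p = π/0.132 = 23.8 rad/s.
ω_n = ω_d/√(1−ζ²) = 23.8/√0.693 = 28.6 rad/s.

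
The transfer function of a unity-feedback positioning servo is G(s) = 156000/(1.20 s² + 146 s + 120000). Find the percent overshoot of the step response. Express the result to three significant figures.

%OS ≈ 54.0%

Dividing through by 1.20: denominator becomes s² + 121.7 s + 100000.
So ω_n = √100000 = 316 rad/s and ζ = 121.7/(2·316) = 0.192.
%OS = 100 e^{−πζ/√(1−ζ²)} with ζ = 0.192 gives 54.0%.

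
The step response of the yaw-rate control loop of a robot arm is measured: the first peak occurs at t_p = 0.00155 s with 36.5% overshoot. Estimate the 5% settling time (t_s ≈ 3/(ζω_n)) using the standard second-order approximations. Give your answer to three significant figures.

The overshoot fixes ζ = −ln(OS)/√(π²+ln²(OS)) = 0.305.
From t_p = π/ω_d, ω_d = π/0.00155 = 2030 rad/s, so ω_n = ω_d/√(1−ζ²) = 2130 rad/s.
t_s ≈ 3/(ζω_n) = 3/(0.305·2130) = 0.00461 s.

t_s ≈ 0.00461 s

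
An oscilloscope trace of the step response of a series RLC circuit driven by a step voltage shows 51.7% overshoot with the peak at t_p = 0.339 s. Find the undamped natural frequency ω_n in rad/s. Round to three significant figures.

ζ from %OS: ζ = |ln 0.517|/√(π²+ln²0.517) = 0.206.
t_p = π/ω_d ⇒ ω_d = 9.27 rad/s; then ω_n = ω_d/√(1−ζ²) = 9.47 rad/s.

ω_n ≈ 9.47 rad/s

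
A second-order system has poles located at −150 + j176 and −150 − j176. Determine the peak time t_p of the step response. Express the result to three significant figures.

t_p ≈ 0.0178 s

t_p = π/ω_d with ω_d = 176 (the imaginary part), so t_p = 0.0178 s.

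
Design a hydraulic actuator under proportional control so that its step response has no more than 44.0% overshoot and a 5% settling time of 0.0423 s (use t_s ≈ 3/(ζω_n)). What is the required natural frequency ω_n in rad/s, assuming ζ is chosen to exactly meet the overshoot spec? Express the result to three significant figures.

ω_n ≈ 281 rad/s

Inverting the overshoot relation: ζ = |ln 0.440|/√(π² + ln²0.440) = 0.253.
Then ω_n = 3/(ζ t_s) = 3/(0.253 × 0.0423) = 281 rad/s.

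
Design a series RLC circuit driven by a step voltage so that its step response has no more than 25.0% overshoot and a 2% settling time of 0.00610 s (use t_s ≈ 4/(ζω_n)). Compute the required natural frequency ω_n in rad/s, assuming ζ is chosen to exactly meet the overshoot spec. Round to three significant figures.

ω_n ≈ 1620 rad/s

From %OS = 100·exp(−πζ/√(1−ζ²)), invert to get ζ = −ln(OS)/√(π² + ln²(OS)) with OS = 0.250.
−ln 0.250 = 1.386, so ζ = 1.386/√(π² + 1.922) = 0.404.
From t_s ≈ 4/(ζω_n): ω_n = 4/(ζ·t_s) = 4/(0.404·0.00610) = 1620 rad/s.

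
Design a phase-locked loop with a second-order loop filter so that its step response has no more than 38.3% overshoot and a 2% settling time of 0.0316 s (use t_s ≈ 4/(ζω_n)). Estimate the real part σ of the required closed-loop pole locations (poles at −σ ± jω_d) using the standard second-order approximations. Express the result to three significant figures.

The settling-time spec alone fixes σ = ζω_n = 4/t_s = 4/0.0316 = 127.
(Overshoot then fixes ζ = 0.292 and hence ω_d = σ·√(1−ζ²)/ζ = 414 rad/s.)

σ ≈ 127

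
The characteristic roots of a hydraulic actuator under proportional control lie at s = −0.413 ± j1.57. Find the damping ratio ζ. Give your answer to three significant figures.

ζ ≈ 0.254

The poles are at −σ ± jω_d with σ = 0.413 and ω_d = 1.57, so ω_n = √(σ²+ω_d²) = 1.62 rad/s and ζ = σ/ω_n = 0.254.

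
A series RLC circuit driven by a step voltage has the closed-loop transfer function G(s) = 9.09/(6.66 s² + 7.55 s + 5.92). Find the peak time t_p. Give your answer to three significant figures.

Dividing through by 6.66: denominator becomes s² + 1.134 s + 0.8889.
So ω_n = √0.8889 = 0.943 rad/s and ζ = 1.134/(2·0.943) = 0.601.
The damped frequency ω_d = ω_n√(1−ζ²) = 0.753 rad/s. t_p = π/ω_d = 4.17 s.

t_p ≈ 4.17 s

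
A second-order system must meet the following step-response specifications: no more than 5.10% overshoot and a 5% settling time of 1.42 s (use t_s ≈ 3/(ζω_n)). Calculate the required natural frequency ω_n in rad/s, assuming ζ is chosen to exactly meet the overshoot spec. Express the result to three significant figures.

Inverting the overshoot relation: ζ = |ln 0.0510|/√(π² + ln²0.0510) = 0.688.
From t_s ≈ 3/(ζω_n): ω_n = 3/(ζ·t_s) = 3/(0.688·1.42) = 3.07 rad/s.

ω_n ≈ 3.07 rad/s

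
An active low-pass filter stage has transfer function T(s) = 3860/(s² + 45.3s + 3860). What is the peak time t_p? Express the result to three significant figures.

t_p ≈ 0.0543 s

ω_n = √3860 = 62.1 rad/s; ζ = 45.3/(2·62.1) = 0.365.
ω_d = 62.1·√(1 − 0.365²) = 57.9 rad/s. Then t_p = π/ω_d = 0.0543 s.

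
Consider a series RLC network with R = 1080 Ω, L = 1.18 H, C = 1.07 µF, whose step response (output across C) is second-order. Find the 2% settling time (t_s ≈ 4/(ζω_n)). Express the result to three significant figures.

For a series RLC circuit (capacitor voltage as output), ω_n = 1/√(LC) = 1/√(1.18 H · 1.07 µF) = 890 rad/s.
ζ = (R/2)·√(C/L) = (1080/2)·√(1.07 µF/1.18 H) = 0.514.
t_s ≈ 4/(ζω_n) = 0.00874 s.

t_s ≈ 0.00874 s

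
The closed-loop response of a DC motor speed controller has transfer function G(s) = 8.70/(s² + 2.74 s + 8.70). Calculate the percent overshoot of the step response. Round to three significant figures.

Matching coefficients with s² + 2ζω_n s + ω_n² gives ω_n² = 8.70 ⇒ ω_n = 2.95 rad/s, and ζ = 2.74/(2ω_n) = 0.464.
%OS = 100 e^{−πζ/√(1−ζ²)} with ζ = 0.464 gives 19.2%.

%OS ≈ 19.2%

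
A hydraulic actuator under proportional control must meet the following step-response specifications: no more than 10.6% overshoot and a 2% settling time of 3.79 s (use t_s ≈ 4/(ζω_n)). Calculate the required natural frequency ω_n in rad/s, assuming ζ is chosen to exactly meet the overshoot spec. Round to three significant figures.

ω_n ≈ 1.82 rad/s

ζ = −ln(OS)/√(π² + (ln OS)²). With OS = 0.106, ln OS = −2.244 and ζ = 2.244/3.861 = 0.581.
From t_s ≈ 4/(ζω_n): ω_n = 4/(ζ·t_s) = 4/(0.581·3.79) = 1.82 rad/s.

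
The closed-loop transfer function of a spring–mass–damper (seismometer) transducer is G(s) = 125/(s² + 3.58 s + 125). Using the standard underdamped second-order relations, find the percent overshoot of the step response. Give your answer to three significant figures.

Comparing the denominator to s² + 2ζω_n s + ω_n²: ω_n = √125 = 11.2 rad/s, and 2ζω_n = 3.58 so ζ = 3.58/(2·11.2) = 0.160.
%OS = 100 e^{−πζ/√(1−ζ²)} with ζ = 0.160 gives 60.1%.

%OS ≈ 60.1%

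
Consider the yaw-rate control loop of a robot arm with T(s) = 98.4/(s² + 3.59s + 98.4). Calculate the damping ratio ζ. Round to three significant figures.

ζ ≈ 0.181

ω_n = √98.4 = 9.92 rad/s; ζ = 3.59/(2·9.92) = 0.181.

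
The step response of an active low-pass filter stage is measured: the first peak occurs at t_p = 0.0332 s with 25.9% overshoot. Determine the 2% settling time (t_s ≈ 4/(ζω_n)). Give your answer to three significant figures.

From the overshoot, ζ = −ln(OS)/√(π²+ln²(OS)) = 0.395.
t_p = π/ω_d ⇒ ω_d = 94.6 rad/s; then ω_n = ω_d/√(1−ζ²) = 103 rad/s.
t_s ≈ 4/(ζω_n) = 4/(0.395·103) = 0.0983 s.

t_s ≈ 0.0983 s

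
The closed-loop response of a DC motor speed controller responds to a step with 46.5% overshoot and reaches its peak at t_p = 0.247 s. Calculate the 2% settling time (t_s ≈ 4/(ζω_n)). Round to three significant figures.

t_s ≈ 1.29 s

The overshoot fixes ζ = −ln(OS)/√(π²+ln²(OS)) = 0.237.
t_p = π/ω_d ⇒ ω_d = 12.7 rad/s; then ω_n = ω_d/√(1−ζ²) = 13.1 rad/s.
t_s ≈ 4/(ζω_n) = 4/(0.237·13.1) = 1.29 s.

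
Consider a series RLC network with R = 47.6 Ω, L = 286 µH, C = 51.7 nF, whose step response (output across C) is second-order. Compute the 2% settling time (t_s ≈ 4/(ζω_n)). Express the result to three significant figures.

For a series RLC circuit (capacitor voltage as output), ω_n = 1/√(LC) = 1/√(286 µH · 51.7 nF) = 260000 rad/s.
ζ = (R/2)·√(C/L) = (47.6/2)·√(51.7 nF/286 µH) = 0.320.
t_s ≈ 4/(ζω_n) = 0.0000481 s.

t_s ≈ 0.0000481 s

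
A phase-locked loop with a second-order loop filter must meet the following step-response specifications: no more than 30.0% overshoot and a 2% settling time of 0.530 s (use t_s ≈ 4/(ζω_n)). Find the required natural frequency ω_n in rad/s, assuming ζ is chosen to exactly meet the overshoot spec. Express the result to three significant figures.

From %OS = 100·exp(−πζ/√(1−ζ²)), invert to get ζ = −ln(OS)/√(π² + ln²(OS)) with OS = 0.300.
−ln 0.300 = 1.204, so ζ = 1.204/√(π² + 1.450) = 0.358.
From t_s ≈ 4/(ζω_n): ω_n = 4/(ζ·t_s) = 4/(0.358·0.530) = 21.1 rad/s.

ω_n ≈ 21.1 rad/s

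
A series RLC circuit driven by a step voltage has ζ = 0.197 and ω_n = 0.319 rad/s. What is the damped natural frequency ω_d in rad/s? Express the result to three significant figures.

ω_d ≈ 0.313 rad/s

ω_d = ω_n√(1−ζ²) = 0.319·√0.961 = 0.313 rad/s.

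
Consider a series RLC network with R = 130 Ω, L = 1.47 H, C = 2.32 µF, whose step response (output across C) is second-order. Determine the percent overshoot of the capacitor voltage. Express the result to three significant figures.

For a series RLC circuit (capacitor voltage as output), ω_n = 1/√(LC) = 1/√(1.47 H · 2.32 µF) = 541 rad/s.
ζ = (R/2)·√(C/L) = (130/2)·√(2.32 µF/1.47 H) = 0.0817.
Overshoot: exp(−π·0.0817/√(1−0.0817²)) = 0.773, i.e. 77.3%.

%OS ≈ 77.3%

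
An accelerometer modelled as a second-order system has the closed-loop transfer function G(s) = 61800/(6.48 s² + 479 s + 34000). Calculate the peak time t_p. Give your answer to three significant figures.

Dividing through by 6.48: denominator becomes s² + 73.92 s + 5247.
So ω_n = √5247 = 72.4 rad/s and ζ = 73.92/(2·72.4) = 0.510.
ω_d = ω_n√(1−ζ²) = 62.3 rad/s. t_p = π/ω_d = 0.0504 s.

t_p ≈ 0.0504 s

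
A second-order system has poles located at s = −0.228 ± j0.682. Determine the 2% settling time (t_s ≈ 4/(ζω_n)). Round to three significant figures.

For poles at −σ ± jω_d, ζω_n = σ = 0.228, so t_s ≈ 4/σ = 17.5 s.

t_s ≈ 17.5 s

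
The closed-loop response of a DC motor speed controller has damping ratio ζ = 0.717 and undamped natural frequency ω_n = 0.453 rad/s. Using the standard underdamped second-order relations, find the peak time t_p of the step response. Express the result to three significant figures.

The damped frequency is ω_d = ω_n√(1−ζ²) = 0.453·√(1−0.514) = 0.316 rad/s.
Peak time t_p = π/ω_d = π/0.316 = 9.95 s.

t_p ≈ 9.95 s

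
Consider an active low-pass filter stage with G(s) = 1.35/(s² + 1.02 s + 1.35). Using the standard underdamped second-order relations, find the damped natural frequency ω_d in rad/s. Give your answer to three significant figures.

ω_d ≈ 1.04 rad/s

ω_n = √1.35 = 1.16 rad/s; ζ = 1.02/(2·1.16) = 0.439.
The damped frequency ω_d = ω_n√(1−ζ²) = 1.04 rad/s.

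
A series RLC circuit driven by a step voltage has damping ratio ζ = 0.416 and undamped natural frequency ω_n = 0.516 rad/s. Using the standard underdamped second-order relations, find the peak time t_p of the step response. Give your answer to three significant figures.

t_p ≈ 6.70 s

The damped frequency is ω_d = ω_n√(1−ζ²) = 0.516·√(1−0.173) = 0.469 rad/s.
Peak time t_p = π/ω_d = π/0.469 = 6.70 s.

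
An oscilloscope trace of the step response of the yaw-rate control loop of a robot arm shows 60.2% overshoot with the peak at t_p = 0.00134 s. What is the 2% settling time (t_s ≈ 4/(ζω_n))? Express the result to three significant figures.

The overshoot fixes ζ = −ln(OS)/√(π²+ln²(OS)) = 0.159.
From t_p = π/ω_d, ω_d = π/0.00134 = 2340 rad/s, so ω_n = ω_d/√(1−ζ²) = 2370 rad/s.
t_s ≈ 4/(ζω_n) = 4/(0.159·2370) = 0.0106 s.

t_s ≈ 0.0106 s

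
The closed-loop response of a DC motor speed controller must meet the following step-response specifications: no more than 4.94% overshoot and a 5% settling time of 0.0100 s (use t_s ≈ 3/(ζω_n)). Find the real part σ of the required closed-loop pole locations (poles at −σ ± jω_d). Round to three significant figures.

The settling-time spec alone fixes σ = ζω_n = 3/t_s = 3/0.0100 = 300.
(Overshoot then fixes ζ = 0.692 and hence ω_d = σ·√(1−ζ²)/ζ = 313 rad/s.)

σ ≈ 300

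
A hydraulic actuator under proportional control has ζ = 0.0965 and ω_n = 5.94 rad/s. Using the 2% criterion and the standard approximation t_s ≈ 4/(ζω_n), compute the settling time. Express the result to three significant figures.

t_s ≈ 6.98 s

t_s ≈ 4/(ζω_n) = 4/(0.0965 × 5.94) = 6.98 s.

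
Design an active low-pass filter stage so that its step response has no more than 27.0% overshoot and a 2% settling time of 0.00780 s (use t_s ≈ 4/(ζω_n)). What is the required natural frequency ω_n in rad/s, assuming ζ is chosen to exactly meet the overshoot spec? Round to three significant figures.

ω_n ≈ 1330 rad/s

Inverting the overshoot relation: ζ = |ln 0.270|/√(π² + ln²0.270) = 0.385.
From t_s ≈ 4/(ζω_n): ω_n = 4/(ζ·t_s) = 4/(0.385·0.00780) = 1330 rad/s.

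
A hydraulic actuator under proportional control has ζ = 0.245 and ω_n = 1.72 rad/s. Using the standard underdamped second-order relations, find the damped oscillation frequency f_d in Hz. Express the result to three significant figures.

ω_d = ω_n√(1−ζ²) = 1.72·√0.940 = 1.67 rad/s.
f_d = ω_d/(2π) = 0.265 Hz.

f_d ≈ 0.265 Hz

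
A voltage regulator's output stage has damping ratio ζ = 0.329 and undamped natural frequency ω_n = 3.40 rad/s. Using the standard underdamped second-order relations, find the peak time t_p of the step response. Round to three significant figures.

t_p ≈ 0.978 s

The damped frequency is ω_d = ω_n√(1−ζ²) = 3.40·√(1−0.108) = 3.21 rad/s.
Peak time t_p = π/ω_d = π/3.21 = 0.978 s.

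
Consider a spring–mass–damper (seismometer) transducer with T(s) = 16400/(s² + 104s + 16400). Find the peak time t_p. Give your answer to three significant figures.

Matching coefficients with s² + 2ζω_n s + ω_n² gives ω_n² = 16400 ⇒ ω_n = 128 rad/s, and ζ = 104/(2ω_n) = 0.406.
ω_d = ω_n√(1−ζ²) = 117 rad/s. Then t_p = π/ω_d = 0.0268 s.

t_p ≈ 0.0268 s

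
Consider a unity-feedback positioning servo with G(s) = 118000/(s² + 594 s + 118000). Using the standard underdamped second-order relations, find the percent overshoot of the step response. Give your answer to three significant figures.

ω_n = √118000 = 344 rad/s; ζ = 594/(2·344) = 0.865.
%OS = 100·exp(−πζ/√(1−ζ²)) = 0.449%.

%OS ≈ 0.449%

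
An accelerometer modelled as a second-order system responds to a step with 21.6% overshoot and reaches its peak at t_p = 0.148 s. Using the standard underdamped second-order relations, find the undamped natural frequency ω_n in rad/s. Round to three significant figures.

The overshoot fixes ζ = −ln(OS)/√(π²+ln²(OS)) = 0.438.
t_p = π/ω_d ⇒ ω_d = 21.2 rad/s; then ω_n = ω_d/√(1−ζ²) = 23.6 rad/s.

ω_n ≈ 23.6 rad/s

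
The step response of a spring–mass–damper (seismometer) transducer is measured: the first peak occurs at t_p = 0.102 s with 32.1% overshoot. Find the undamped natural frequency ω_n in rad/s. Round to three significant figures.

The overshoot fixes ζ = −ln(OS)/√(π²+ln²(OS)) = 0.340.
From t_p = π/ω_d, ω_d = π/0.102 = 30.8 rad/s, so ω_n = ω_d/√(1−ζ²) = 32.8 rad/s.

ω_n ≈ 32.8 rad/s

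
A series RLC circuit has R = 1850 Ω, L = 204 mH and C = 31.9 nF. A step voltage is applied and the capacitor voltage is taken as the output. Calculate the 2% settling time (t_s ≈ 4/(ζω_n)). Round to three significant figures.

t_s ≈ 0.000882 s

For a series RLC circuit (capacitor voltage as output), ω_n = 1/√(LC) = 1/√(204 mH · 31.9 nF) = 12400 rad/s.
ζ = (R/2)·√(C/L) = (1850/2)·√(31.9 nF/204 mH) = 0.366.
t_s ≈ 4/(ζω_n) = 0.000882 s.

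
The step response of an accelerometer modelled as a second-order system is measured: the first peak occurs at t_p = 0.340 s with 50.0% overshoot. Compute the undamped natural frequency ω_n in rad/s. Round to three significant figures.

From the overshoot, ζ = −ln(OS)/√(π²+ln²(OS)) = 0.215.
From t_p = π/ω_d, ω_d = π/0.340 = 9.24 rad/s, so ω_n = ω_d/√(1−ζ²) = 9.46 rad/s.

ω_n ≈ 9.46 rad/s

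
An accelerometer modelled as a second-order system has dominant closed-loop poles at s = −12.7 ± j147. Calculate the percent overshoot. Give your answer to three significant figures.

With σ = 12.7, ω_d = 147: ω_n = √(σ²+ω_d²) = 148 rad/s, ζ = σ/ω_n = 0.0861.
%OS = 100 e^{−πζ/√(1−ζ²)} with ζ = 0.0861 gives 76.2%.

%OS ≈ 76.2%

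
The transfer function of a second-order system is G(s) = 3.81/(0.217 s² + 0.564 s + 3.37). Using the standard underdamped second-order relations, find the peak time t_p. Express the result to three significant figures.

Dividing through by 0.217: denominator becomes s² + 2.599 s + 15.53.
So ω_n = √15.53 = 3.94 rad/s and ζ = 2.599/(2·3.94) = 0.330.
ω_d = 3.94·√(1 − 0.330²) = 3.72 rad/s. t_p = π/ω_d = 0.844 s.

t_p ≈ 0.844 s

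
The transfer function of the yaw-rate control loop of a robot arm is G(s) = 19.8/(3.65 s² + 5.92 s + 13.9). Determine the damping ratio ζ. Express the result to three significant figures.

ζ ≈ 0.416

Dividing through by 3.65: denominator becomes s² + 1.622 s + 3.808.
So ω_n = √3.808 = 1.95 rad/s and ζ = 1.622/(2·1.95) = 0.416.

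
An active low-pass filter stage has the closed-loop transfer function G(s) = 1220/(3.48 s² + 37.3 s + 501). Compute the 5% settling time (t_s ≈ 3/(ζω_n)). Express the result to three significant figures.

Dividing through by 3.48: denominator becomes s² + 10.72 s + 144.0.
So ω_n = √144.0 = 12.0 rad/s and ζ = 10.72/(2·12.0) = 0.447.
t_s ≈ 3/(ζω_n) = 0.560 s.

t_s ≈ 0.560 s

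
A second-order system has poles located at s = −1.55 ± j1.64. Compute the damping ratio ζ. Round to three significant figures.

|pole| = ω_n = √(1.55² + 1.64²) = 2.26 rad/s; ζ = cos θ = σ/ω_n = 0.687.

ζ ≈ 0.687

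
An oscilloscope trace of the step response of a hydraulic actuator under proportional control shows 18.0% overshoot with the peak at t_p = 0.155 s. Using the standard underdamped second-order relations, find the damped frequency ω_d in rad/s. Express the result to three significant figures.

ω_d ≈ 20.3 rad/s

t_p = π/ω_d, so ω_d = π/0.155 = 20.3 rad/s.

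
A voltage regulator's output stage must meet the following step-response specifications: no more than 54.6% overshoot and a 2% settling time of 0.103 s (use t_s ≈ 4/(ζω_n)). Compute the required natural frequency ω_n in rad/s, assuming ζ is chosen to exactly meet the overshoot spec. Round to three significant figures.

From %OS = 100·exp(−πζ/√(1−ζ²)), invert to get ζ = −ln(OS)/√(π² + ln²(OS)) with OS = 0.546.
−ln 0.546 = 0.6051, so ζ = 0.6051/√(π² + 0.3662) = 0.189.
Then ω_n = 4/(ζ t_s) = 4/(0.189 × 0.103) = 205 rad/s.

ω_n ≈ 205 rad/s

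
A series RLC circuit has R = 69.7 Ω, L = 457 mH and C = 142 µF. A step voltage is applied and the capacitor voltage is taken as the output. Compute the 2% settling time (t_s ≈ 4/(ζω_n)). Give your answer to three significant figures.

t_s ≈ 0.0525 s

For a series RLC circuit (capacitor voltage as output), ω_n = 1/√(LC) = 1/√(457 mH · 142 µF) = 124 rad/s.
ζ = (R/2)·√(C/L) = (69.7/2)·√(142 µF/457 mH) = 0.614.
t_s ≈ 4/(ζω_n) = 0.0525 s.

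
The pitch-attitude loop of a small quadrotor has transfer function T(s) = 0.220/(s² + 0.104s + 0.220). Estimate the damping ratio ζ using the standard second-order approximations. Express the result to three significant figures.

ω_n = √0.220 = 0.469 rad/s; ζ = 0.104/(2·0.469) = 0.111.

ζ ≈ 0.111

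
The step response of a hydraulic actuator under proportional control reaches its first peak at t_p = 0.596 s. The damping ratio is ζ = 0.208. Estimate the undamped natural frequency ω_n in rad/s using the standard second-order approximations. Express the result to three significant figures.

Peak time t_p = π/ω_d, so ω_d = π/t_p = π/0.596 = 5.27 rad/s.
ω_n = ω_d/√(1−ζ²) = 5.27/√0.957 = 5.39 rad/s.

ω_n ≈ 5.39 rad/s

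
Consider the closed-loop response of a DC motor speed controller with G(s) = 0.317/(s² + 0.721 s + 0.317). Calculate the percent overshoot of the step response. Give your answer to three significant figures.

%OS ≈ 7.29%

Comparing the denominator to s² + 2ζω_n s + ω_n²: ω_n = √0.317 = 0.563 rad/s, and 2ζω_n = 0.721 so ζ = 0.721/(2·0.563) = 0.640.
Overshoot: exp(−π·0.640/√(1−0.640²)) = 0.0729, i.e. 7.29%.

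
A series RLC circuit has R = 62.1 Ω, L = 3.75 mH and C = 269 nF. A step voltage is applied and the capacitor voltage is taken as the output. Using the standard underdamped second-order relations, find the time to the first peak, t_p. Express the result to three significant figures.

t_p ≈ 0.000103 s

For a series RLC circuit (capacitor voltage as output), ω_n = 1/√(LC) = 1/√(3.75 mH · 269 nF) = 31500 rad/s.
ζ = (R/2)·√(C/L) = (62.1/2)·√(269 nF/3.75 mH) = 0.263.
ω_d = ω_n√(1−ζ²) = 30400 rad/s. t_p = π/ω_d = 0.000103 s.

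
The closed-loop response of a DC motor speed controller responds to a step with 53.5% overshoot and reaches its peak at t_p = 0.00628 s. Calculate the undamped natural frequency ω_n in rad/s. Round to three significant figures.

ω_n ≈ 510 rad/s

The overshoot fixes ζ = −ln(OS)/√(π²+ln²(OS)) = 0.195.
From t_p = π/ω_d, ω_d = π/0.00628 = 500 rad/s, so ω_n = ω_d/√(1−ζ²) = 510 rad/s.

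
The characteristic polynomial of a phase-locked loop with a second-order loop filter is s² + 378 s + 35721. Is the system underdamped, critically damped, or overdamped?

a² − 4b = 378² − 4·35721 = 0 (repeated real root); the system is critically damped.

critically damped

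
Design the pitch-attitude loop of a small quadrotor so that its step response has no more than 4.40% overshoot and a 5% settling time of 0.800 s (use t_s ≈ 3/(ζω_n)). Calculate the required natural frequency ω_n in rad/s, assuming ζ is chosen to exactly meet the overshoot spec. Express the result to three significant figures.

ω_n ≈ 5.32 rad/s

From %OS = 100·exp(−πζ/√(1−ζ²)), invert to get ζ = −ln(OS)/√(π² + ln²(OS)) with OS = 0.0440.
−ln 0.0440 = 3.124, so ζ = 3.124/√(π² + 9.757) = 0.705.
Then ω_n = 3/(ζ t_s) = 3/(0.705 × 0.800) = 5.32 rad/s.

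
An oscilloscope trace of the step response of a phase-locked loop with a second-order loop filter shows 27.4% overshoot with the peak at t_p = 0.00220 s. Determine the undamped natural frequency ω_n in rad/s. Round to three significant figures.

The overshoot fixes ζ = −ln(OS)/√(π²+ln²(OS)) = 0.381.
t_p = π/ω_d ⇒ ω_d = 1430 rad/s; then ω_n = ω_d/√(1−ζ²) = 1540 rad/s.

ω_n ≈ 1540 rad/s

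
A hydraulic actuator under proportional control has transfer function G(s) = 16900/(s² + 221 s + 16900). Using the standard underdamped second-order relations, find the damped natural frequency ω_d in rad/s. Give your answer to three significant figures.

ω_d ≈ 68.5 rad/s

Comparing the denominator to s² + 2ζω_n s + ω_n²: ω_n = √16900 = 130 rad/s, and 2ζω_n = 221 so ζ = 221/(2·130) = 0.850.
The damped frequency ω_d = ω_n√(1−ζ²) = 68.5 rad/s.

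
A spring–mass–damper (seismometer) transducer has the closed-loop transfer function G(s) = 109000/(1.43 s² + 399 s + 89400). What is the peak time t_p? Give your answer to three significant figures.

Dividing through by 1.43: denominator becomes s² + 279.0 s + 62520.
So ω_n = √62520 = 250 rad/s and ζ = 279.0/(2·250) = 0.558.
ω_d = 250·√(1 − 0.558²) = 207 rad/s. t_p = π/ω_d = 0.0151 s.

t_p ≈ 0.0151 s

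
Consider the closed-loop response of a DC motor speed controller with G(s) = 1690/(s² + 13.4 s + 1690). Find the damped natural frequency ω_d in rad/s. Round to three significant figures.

Comparing the denominator to s² + 2ζω_n s + ω_n²: ω_n = √1690 = 41.1 rad/s, and 2ζω_n = 13.4 so ζ = 13.4/(2·41.1) = 0.163.
The damped frequency ω_d = ω_n√(1−ζ²) = 40.6 rad/s.

ω_d ≈ 40.6 rad/s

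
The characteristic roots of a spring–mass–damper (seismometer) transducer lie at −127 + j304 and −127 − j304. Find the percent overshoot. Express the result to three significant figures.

%OS ≈ 26.9%

With σ = 127, ω_d = 304: ω_n = √(σ²+ω_d²) = 329 rad/s, ζ = σ/ω_n = 0.385.
%OS = 100 e^{−πζ/√(1−ζ²)} with ζ = 0.385 gives 26.9%.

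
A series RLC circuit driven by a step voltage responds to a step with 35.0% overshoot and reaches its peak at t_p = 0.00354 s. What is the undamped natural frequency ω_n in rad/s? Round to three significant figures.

ω_n ≈ 936 rad/s

The overshoot fixes ζ = −ln(OS)/√(π²+ln²(OS)) = 0.317.
From t_p = π/ω_d, ω_d = π/0.00354 = 887 rad/s, so ω_n = ω_d/√(1−ζ²) = 936 rad/s.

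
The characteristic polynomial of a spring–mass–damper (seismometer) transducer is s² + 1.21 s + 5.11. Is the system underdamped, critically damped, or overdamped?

a² − 4b = 1.21² − 4·5.11 < 0 (complex roots); the system is underdamped.

underdamped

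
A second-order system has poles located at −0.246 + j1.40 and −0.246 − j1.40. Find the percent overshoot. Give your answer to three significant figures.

%OS ≈ 57.6%

|pole| = ω_n = √(0.246² + 1.40²) = 1.42 rad/s; ζ = cos θ = σ/ω_n = 0.173.
%OS = 100·exp(−πζ/√(1−ζ²)) = 57.6%.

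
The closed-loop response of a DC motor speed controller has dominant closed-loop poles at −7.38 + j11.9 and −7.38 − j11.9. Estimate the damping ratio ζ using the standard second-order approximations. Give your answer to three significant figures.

The poles are at −σ ± jω_d with σ = 7.38 and ω_d = 11.9, so ω_n = √(σ²+ω_d²) = 14.0 rad/s and ζ = σ/ω_n = 0.527.

ζ ≈ 0.527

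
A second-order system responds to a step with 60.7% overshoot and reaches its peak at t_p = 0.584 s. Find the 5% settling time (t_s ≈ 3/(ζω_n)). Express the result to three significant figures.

t_s ≈ 3.51 s

The overshoot fixes ζ = −ln(OS)/√(π²+ln²(OS)) = 0.157.
t_p = π/ω_d ⇒ ω_d = 5.38 rad/s; then ω_n = ω_d/√(1−ζ²) = 5.45 rad/s.
t_s ≈ 3/(ζω_n) = 3/(0.157·5.45) = 3.51 s.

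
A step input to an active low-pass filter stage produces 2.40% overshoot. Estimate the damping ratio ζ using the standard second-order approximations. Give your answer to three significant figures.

ζ ≈ 0.765

Inverting the overshoot relation: ζ = |ln 0.0240|/√(π² + ln²0.0240) = 0.765.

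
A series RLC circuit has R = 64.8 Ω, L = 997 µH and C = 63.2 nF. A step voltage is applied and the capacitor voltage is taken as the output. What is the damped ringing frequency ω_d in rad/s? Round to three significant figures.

ω_d ≈ 122000 rad/s

For a series RLC circuit (capacitor voltage as output), ω_n = 1/√(LC) = 1/√(997 µH · 63.2 nF) = 126000 rad/s.
ζ = (R/2)·√(C/L) = (64.8/2)·√(63.2 nF/997 µH) = 0.258.
ω_d = ω_n√(1−ζ²) = 122000 rad/s.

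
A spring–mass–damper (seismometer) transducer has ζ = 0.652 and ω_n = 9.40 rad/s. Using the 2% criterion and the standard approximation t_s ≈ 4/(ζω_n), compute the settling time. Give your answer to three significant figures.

t_s ≈ 0.653 s

t_s ≈ 4/(ζω_n) = 4/(0.652 × 9.40) = 0.653 s.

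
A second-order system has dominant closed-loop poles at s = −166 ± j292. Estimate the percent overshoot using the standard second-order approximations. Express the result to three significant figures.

%OS ≈ 16.8%

With σ = 166, ω_d = 292: ω_n = √(σ²+ω_d²) = 336 rad/s, ζ = σ/ω_n = 0.494.
%OS = 100 e^{−πζ/√(1−ζ²)} with ζ = 0.494 gives 16.8%.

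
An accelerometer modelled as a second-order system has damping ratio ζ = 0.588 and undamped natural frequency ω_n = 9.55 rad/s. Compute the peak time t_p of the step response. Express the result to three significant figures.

The damped frequency is ω_d = ω_n√(1−ζ²) = 9.55·√(1−0.346) = 7.72 rad/s.
Peak time t_p = π/ω_d = π/7.72 = 0.407 s.

t_p ≈ 0.407 s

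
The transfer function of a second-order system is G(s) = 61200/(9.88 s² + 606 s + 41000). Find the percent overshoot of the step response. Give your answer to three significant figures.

Dividing through by 9.88: denominator becomes s² + 61.34 s + 4150.
So ω_n = √4150 = 64.4 rad/s and ζ = 61.34/(2·64.4) = 0.476.
%OS = 100·exp(−πζ/√(1−ζ²)) = 18.3%.

%OS ≈ 18.3%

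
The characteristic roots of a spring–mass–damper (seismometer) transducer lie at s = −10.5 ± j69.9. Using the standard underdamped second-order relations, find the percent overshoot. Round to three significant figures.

%OS ≈ 62.4%

|pole| = ω_n = √(10.5² + 69.9²) = 70.7 rad/s; ζ = cos θ = σ/ω_n = 0.149.
%OS = 100·exp(−πζ/√(1−ζ²)) = 62.4%.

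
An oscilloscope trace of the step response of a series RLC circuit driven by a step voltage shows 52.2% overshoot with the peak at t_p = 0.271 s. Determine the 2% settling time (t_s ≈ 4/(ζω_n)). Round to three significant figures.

t_s ≈ 1.67 s

From the overshoot, ζ = −ln(OS)/√(π²+ln²(OS)) = 0.203.
From t_p = π/ω_d, ω_d = π/0.271 = 11.6 rad/s, so ω_n = ω_d/√(1−ζ²) = 11.8 rad/s.
t_s ≈ 4/(ζω_n) = 4/(0.203·11.8) = 1.67 s.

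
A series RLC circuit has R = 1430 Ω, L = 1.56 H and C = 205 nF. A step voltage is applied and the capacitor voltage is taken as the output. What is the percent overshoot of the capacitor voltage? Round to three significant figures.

For a series RLC circuit (capacitor voltage as output), ω_n = 1/√(LC) = 1/√(1.56 H · 205 nF) = 1770 rad/s.
ζ = (R/2)·√(C/L) = (1430/2)·√(205 nF/1.56 H) = 0.259.
%OS = 100 e^{−πζ/√(1−ζ²)} with ζ = 0.259 gives 43.0%.

%OS ≈ 43.0%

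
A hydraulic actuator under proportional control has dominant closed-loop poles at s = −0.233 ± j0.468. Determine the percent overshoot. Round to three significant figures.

With σ = 0.233, ω_d = 0.468: ω_n = √(σ²+ω_d²) = 0.523 rad/s, ζ = σ/ω_n = 0.446.
%OS = 100·exp(−πζ/√(1−ζ²)) = 20.9%.

%OS ≈ 20.9%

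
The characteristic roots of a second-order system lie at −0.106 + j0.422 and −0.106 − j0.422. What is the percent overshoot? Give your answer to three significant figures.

%OS ≈ 45.4%

With σ = 0.106, ω_d = 0.422: ω_n = √(σ²+ω_d²) = 0.435 rad/s, ζ = σ/ω_n = 0.244.
Overshoot: exp(−π·0.244/√(1−0.244²)) = 0.454, i.e. 45.4%.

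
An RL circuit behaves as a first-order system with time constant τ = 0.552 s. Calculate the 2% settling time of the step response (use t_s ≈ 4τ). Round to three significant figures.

t_s ≈ 2.21 s

t_s ≈ 4τ = 2.21 s.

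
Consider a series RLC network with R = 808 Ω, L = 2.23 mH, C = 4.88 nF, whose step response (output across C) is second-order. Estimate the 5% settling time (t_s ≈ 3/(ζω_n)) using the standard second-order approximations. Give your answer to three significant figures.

For a series RLC circuit (capacitor voltage as output), ω_n = 1/√(LC) = 1/√(2.23 mH · 4.88 nF) = 303000 rad/s.
ζ = (R/2)·√(C/L) = (808/2)·√(4.88 nF/2.23 mH) = 0.598.
t_s ≈ 3/(ζω_n) = 0.0000166 s.

t_s ≈ 0.0000166 s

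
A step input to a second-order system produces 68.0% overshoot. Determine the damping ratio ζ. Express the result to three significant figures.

ζ ≈ 0.122

Inverting the overshoot relation: ζ = |ln 0.680|/√(π² + ln²0.680) = 0.122.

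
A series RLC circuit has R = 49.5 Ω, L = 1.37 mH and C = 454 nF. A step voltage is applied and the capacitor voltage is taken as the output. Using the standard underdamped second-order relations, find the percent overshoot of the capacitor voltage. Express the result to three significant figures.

For a series RLC circuit (capacitor voltage as output), ω_n = 1/√(LC) = 1/√(1.37 mH · 454 nF) = 40100 rad/s.
ζ = (R/2)·√(C/L) = (49.5/2)·√(454 nF/1.37 mH) = 0.451.
%OS = 100·exp(−πζ/√(1−ζ²)) = 20.5%.

%OS ≈ 20.5%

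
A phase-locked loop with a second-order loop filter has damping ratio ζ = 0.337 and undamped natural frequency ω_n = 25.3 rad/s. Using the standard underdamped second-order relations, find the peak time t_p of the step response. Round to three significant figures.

t_p ≈ 0.132 s

The damped frequency is ω_d = ω_n√(1−ζ²) = 25.3·√(1−0.114) = 23.8 rad/s.
Peak time t_p = π/ω_d = π/23.8 = 0.132 s.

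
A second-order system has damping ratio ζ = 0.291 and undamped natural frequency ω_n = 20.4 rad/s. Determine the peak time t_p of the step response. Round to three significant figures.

t_p ≈ 0.161 s

The damped frequency is ω_d = ω_n√(1−ζ²) = 20.4·√(1−0.0847) = 19.5 rad/s.
Peak time t_p = π/ω_d = π/19.5 = 0.161 s.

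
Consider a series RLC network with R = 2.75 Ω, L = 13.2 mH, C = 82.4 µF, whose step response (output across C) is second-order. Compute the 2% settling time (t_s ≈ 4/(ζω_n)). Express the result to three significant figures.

For a series RLC circuit (capacitor voltage as output), ω_n = 1/√(LC) = 1/√(13.2 mH · 82.4 µF) = 959 rad/s.
ζ = (R/2)·√(C/L) = (2.75/2)·√(82.4 µF/13.2 mH) = 0.109.
t_s ≈ 4/(ζω_n) = 0.0384 s.

t_s ≈ 0.0384 s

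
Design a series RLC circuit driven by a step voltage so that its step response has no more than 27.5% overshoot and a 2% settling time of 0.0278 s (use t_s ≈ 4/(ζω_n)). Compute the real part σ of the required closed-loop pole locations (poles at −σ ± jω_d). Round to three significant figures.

The settling-time spec alone fixes σ = ζω_n = 4/t_s = 4/0.0278 = 144.
(Overshoot then fixes ζ = 0.380 and hence ω_d = σ·√(1−ζ²)/ζ = 350 rad/s.)

σ ≈ 144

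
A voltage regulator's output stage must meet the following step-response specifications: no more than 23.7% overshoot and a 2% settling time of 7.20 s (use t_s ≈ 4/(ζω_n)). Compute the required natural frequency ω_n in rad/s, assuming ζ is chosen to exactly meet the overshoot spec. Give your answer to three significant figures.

ω_n ≈ 1.33 rad/s

Inverting the overshoot relation: ζ = |ln 0.237|/√(π² + ln²0.237) = 0.417.
From t_s ≈ 4/(ζω_n): ω_n = 4/(ζ·t_s) = 4/(0.417·7.20) = 1.33 rad/s.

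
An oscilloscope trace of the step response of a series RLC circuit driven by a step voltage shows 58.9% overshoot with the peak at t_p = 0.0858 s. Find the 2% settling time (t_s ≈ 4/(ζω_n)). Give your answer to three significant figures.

t_s ≈ 0.648 s

The overshoot fixes ζ = −ln(OS)/√(π²+ln²(OS)) = 0.166.
t_p = π/ω_d ⇒ ω_d = 36.6 rad/s; then ω_n = ω_d/√(1−ζ²) = 37.1 rad/s.
t_s ≈ 4/(ζω_n) = 4/(0.166·37.1) = 0.648 s.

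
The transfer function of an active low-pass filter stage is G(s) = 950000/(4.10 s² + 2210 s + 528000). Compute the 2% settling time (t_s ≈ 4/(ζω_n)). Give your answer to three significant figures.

Dividing through by 4.10: denominator becomes s² + 539.0 s + 128800.
So ω_n = √128800 = 359 rad/s and ζ = 539.0/(2·359) = 0.751.
t_s ≈ 4/(ζω_n) = 0.0148 s.

t_s ≈ 0.0148 s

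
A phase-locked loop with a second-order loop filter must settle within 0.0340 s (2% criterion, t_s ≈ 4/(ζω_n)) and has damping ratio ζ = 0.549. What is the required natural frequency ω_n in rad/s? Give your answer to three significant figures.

ω_n ≈ 214 rad/s

Rearranging t_s ≈ 4/(ζω_n) gives ω_n = 4/(ζ·t_s) = 4/(0.549 × 0.0340) = 214 rad/s.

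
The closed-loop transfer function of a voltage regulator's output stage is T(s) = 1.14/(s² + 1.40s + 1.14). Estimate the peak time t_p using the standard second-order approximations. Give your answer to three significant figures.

t_p ≈ 3.90 s

Comparing the denominator to s² + 2ζω_n s + ω_n²: ω_n = √1.14 = 1.07 rad/s, and 2ζω_n = 1.40 so ζ = 1.40/(2·1.07) = 0.656.
ω_d = 1.07·√(1 − 0.656²) = 0.806 rad/s. Then t_p = π/ω_d = 3.90 s.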